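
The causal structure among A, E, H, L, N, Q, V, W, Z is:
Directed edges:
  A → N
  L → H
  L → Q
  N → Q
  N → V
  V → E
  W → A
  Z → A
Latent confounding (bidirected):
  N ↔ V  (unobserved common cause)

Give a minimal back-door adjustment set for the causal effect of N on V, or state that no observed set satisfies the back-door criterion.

desc(N)\{N}={E,Q,V}; candidates ⊆ {A,H,L,W,Z}.
N↔V: latent back-door arc(s) into N.
size 0: {}; under {} N still reaches {A,E,V,W,Z} ∋ V.
size 1: {A}, {H}, {L} …(+2); under {A} N still reaches {E,V} ∋ V.
size 2: {A,H}, {A,L}, {A,W} …(+7); under {A,H} N still reaches {E,V} ∋ V.
N↔V cannot be blocked by any observed set — no back-door set.

N→V: no observed back-door set.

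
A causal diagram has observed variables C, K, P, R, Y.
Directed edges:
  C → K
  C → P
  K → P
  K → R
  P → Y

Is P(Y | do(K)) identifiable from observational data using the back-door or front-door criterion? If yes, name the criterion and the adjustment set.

desc(K)\{K}={P,R,Y}; candidates ⊆ {C}.
size 0: {}; under {} K still reaches {C,P,Y} ∋ Y.
{C}: K⊥Y given {C} in G with K→· removed — back-door holds.
P(Y|do(K)) = Σ_{C} P(Y|K,C)·P(C).

P(Y|do(K)): backdoor, adjust for {C}.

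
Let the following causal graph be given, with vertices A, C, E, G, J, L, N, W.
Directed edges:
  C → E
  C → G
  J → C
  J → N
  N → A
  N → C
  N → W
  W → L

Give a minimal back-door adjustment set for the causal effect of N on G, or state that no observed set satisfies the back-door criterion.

desc(N)\{N}={A,C,E,G,L,W}; candidates ⊆ {J}.
size 0: {}; under {} N still reaches {C,E,G,J} ∋ G.
{J}: N⊥G given {J} in G with N→· removed — back-door holds.

N→G: minimal back-door set {J}.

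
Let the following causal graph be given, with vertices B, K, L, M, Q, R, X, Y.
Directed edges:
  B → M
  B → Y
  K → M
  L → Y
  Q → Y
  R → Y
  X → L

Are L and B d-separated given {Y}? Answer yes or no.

Bayes-Ball from L | {Y} reaches {B,M,Q,R,X}.
B ∈ reach(L|{Y}) ⇒ L ⊥̸ B | {Y}.

No — L and B are d-connected given {Y}.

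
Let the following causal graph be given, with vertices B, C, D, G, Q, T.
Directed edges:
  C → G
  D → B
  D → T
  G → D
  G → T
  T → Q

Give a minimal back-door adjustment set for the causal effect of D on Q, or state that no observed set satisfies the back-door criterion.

desc(D)\{D}={B,Q,T}; candidates ⊆ {C,G}.
size 0: {}; under {} D still reaches {C,G,Q,T} ∋ Q.
{G}: D⊥Q given {G} in G with D→· removed — back-door holds.

D→Q: minimal back-door set {G}.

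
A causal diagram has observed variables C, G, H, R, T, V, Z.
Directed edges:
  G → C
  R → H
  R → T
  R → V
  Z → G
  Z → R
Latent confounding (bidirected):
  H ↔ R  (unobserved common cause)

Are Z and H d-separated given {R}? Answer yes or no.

Bayes-Ball from Z | {R} reaches {C,G,H}.
H ∈ reach(Z|{R}) ⇒ Z ⊥̸ H | {R}.

No — Z and H are d-connected given {R}.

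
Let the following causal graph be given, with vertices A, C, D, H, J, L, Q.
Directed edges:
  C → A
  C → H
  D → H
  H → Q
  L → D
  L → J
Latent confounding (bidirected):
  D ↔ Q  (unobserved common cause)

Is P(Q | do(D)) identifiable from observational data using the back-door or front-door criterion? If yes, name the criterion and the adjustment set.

P(Q|do(D)): frontdoor, adjust for {H}.

desc(D)\{D}={H,Q}; candidates ⊆ {A,C,J,L}.
D↔Q: latent back-door arc(s) into D.
size 0: {}; under {} D still reaches {J,L,Q} ∋ Q.
size 1: {A}, {C}, {J} …(+1); under {A} D still reaches {J,L,Q} ∋ Q.
size 2: {A,C}, {A,J}, {A,L} …(+3); under {A,C} D still reaches {J,L,Q} ∋ Q.
D↔Q cannot be blocked by any observed set — no back-door set.
{H}: (i) intercepts every directed D→Q path; (ii) no back-door D→{H}; (iii) {D} blocks every back-door {H}→Q. Front-door holds.
P(Q|do(D)) = Σ_{H} P(H|D) Σ_{D'} P(Q|H,D')P(D').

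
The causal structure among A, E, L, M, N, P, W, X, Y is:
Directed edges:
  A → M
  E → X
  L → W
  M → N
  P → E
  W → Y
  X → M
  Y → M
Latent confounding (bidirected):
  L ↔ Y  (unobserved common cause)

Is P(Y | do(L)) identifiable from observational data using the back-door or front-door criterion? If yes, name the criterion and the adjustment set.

P(Y|do(L)): frontdoor, adjust for {W}.

desc(L)\{L}={M,N,W,Y}; candidates ⊆ {A,E,P,X}.
L↔Y: latent back-door arc(s) into L.
size 0: {}; under {} L still reaches {M,N,Y} ∋ Y.
size 1: {A}, {E}, {P} …(+1); under {A} L still reaches {M,N,Y} ∋ Y.
size 2: {A,E}, {A,P}, {A,X} …(+3); under {A,E} L still reaches {M,N,Y} ∋ Y.
L↔Y cannot be blocked by any observed set — no back-door set.
{W}: (i) intercepts every directed L→Y path; (ii) no back-door L→{W}; (iii) {L} blocks every back-door {W}→Y. Front-door holds.
P(Y|do(L)) = Σ_{W} P(W|L) Σ_{L'} P(Y|W,L')P(L').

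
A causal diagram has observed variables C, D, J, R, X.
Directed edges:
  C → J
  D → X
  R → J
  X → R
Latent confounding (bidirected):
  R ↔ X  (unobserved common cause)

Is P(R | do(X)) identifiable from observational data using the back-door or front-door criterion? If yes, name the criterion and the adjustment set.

desc(X)\{X}={J,R}; candidates ⊆ {C,D}.
X↔R: latent back-door arc(s) into X.
size 0: {}; under {} X still reaches {D,J,R} ∋ R.
size 1: {C}, {D}; under {C} X still reaches {D,J,R} ∋ R.
size 2: {C,D}; under {C,D} X still reaches {J,R} ∋ R.
X↔R cannot be blocked by any observed set — no back-door set.
No mediator lies on a directed X→…→R path.
Neither criterion identifies P(R|do(X)) in this graph.

P(R|do(X)): not identifiable (no BD/FD set).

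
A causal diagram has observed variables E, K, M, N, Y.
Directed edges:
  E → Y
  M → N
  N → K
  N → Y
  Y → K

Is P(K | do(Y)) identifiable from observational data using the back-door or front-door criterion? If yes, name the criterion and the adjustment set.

desc(Y)\{Y}={K}; candidates ⊆ {E,M,N}.
size 0: {}; under {} Y still reaches {E,K,M,N} ∋ K.
{N}: Y⊥K given {N} in G with Y→· removed — back-door holds.
P(K|do(Y)) = Σ_{N} P(K|Y,N)·P(N).

P(K|do(Y)): backdoor, adjust for {N}.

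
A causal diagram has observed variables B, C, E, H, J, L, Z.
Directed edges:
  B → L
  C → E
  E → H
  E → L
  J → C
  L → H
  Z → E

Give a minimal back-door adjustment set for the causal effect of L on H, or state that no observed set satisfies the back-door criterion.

L→H: minimal back-door set {E}.

desc(L)\{L}={H}; candidates ⊆ {B,C,E,J,Z}.
size 0: {}; under {} L still reaches {B,C,E,H,J,Z} ∋ H.
{E}: L⊥H given {E} in G with L→· removed — back-door holds.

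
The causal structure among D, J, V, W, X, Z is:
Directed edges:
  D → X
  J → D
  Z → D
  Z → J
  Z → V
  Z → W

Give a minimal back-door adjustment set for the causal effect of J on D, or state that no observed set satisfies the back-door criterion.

J→D: minimal back-door set {Z}.

desc(J)\{J}={D,X}; candidates ⊆ {V,W,Z}.
size 0: {}; under {} J still reaches {D,V,W,X,Z} ∋ D.
{Z}: J⊥D given {Z} in G with J→· removed — back-door holds.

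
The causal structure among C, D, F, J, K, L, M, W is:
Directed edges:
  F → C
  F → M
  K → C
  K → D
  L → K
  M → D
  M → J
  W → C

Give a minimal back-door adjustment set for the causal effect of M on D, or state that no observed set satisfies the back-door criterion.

desc(M)\{M}={D,J}; candidates ⊆ {C,F,K,L,W}.
∅: M⊥D given ∅ in G with M→· removed — back-door holds.

M→D: minimal back-door set ∅.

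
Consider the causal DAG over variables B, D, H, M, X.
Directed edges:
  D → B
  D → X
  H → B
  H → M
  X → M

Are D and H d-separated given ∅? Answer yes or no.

Yes — D ⊥ H | ∅.

Bayes-Ball from D | ∅ reaches {B,M,X}.
H ∉ reach(D|∅) ⇒ D ⊥ H | ∅.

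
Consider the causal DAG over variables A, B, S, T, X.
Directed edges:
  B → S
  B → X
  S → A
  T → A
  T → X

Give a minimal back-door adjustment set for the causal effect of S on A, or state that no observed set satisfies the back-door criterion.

desc(S)\{S}={A}; candidates ⊆ {B,T,X}.
∅: S⊥A given ∅ in G with S→· removed — back-door holds.

S→A: minimal back-door set ∅.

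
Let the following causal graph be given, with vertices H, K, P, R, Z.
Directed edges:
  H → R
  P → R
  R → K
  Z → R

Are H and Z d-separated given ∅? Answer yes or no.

Yes — H ⊥ Z | ∅.

Bayes-Ball from H | ∅ reaches {K,R}.
Z ∉ reach(H|∅) ⇒ H ⊥ Z | ∅.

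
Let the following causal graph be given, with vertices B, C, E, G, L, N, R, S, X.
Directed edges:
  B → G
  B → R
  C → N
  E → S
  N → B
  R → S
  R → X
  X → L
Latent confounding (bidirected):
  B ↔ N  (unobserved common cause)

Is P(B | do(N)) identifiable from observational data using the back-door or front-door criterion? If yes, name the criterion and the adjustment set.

P(B|do(N)): not identifiable (no BD/FD set).

desc(N)\{N}={B,G,L,R,S,X}; candidates ⊆ {C,E}.
N↔B: latent back-door arc(s) into N.
size 0: {}; under {} N still reaches {B,C,G,L,R,S,X} ∋ B.
size 1: {C}, {E}; under {C} N still reaches {B,G,L,R,S,X} ∋ B.
size 2: {C,E}; under {C,E} N still reaches {B,G,L,R,S,X} ∋ B.
N↔B cannot be blocked by any observed set — no back-door set.
No mediator lies on a directed N→…→B path.
Neither criterion identifies P(B|do(N)) in this graph.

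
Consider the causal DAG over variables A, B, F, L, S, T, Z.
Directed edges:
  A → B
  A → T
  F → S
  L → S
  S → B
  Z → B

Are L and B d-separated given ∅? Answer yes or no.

Bayes-Ball from L | ∅ reaches {B,S}.
B ∈ reach(L|∅) ⇒ L ⊥̸ B | ∅.

No — L and B are d-connected given ∅.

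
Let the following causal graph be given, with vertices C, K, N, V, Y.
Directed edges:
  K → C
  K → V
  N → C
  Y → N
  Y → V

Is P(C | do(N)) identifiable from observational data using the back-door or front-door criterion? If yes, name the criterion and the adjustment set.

desc(N)\{N}={C}; candidates ⊆ {K,V,Y}.
∅: N⊥C given ∅ in G with N→· removed — back-door holds.
P(C|do(N)) = P(C|N) — no adjustment needed.

P(C|do(N)): backdoor, adjust for ∅.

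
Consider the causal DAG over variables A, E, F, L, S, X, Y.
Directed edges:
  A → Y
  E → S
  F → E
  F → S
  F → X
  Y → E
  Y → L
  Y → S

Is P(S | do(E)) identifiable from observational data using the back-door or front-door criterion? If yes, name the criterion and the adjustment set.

desc(E)\{E}={S}; candidates ⊆ {A,F,L,X,Y}.
size 0: {}; under {} E still reaches {A,F,L,S,X,Y} ∋ S.
size 1: {A}, {F}, {L} …(+2); under {A} E still reaches {F,L,S,X,Y} ∋ S.
{F,Y}: E⊥S given {F,Y} in G with E→· removed — back-door holds.
P(S|do(E)) = Σ_{F,Y} P(S|E,F,Y)·P(F,Y).

P(S|do(E)): backdoor, adjust for {F, Y}.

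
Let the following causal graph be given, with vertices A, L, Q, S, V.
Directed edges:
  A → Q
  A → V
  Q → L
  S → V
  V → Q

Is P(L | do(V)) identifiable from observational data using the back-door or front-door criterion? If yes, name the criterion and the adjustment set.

desc(V)\{V}={L,Q}; candidates ⊆ {A,S}.
size 0: {}; under {} V still reaches {A,L,Q,S} ∋ L.
{A}: V⊥L given {A} in G with V→· removed — back-door holds.
P(L|do(V)) = Σ_{A} P(L|V,A)·P(A).

P(L|do(V)): backdoor, adjust for {A}.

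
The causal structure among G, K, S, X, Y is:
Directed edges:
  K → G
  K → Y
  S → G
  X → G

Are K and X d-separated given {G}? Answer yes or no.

No — K and X are d-connected given {G}.

Bayes-Ball from K | {G} reaches {S,X,Y}.
X ∈ reach(K|{G}) ⇒ K ⊥̸ X | {G}.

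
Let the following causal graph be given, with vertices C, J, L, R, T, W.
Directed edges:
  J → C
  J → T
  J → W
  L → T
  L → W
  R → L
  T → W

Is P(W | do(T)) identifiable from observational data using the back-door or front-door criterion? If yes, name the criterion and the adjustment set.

desc(T)\{T}={W}; candidates ⊆ {C,J,L,R}.
size 0: {}; under {} T still reaches {C,J,L,R,W} ∋ W.
size 1: {C}, {J}, {L} …(+1); under {C} T still reaches {J,L,R,W} ∋ W.
{J,L}: T⊥W given {J,L} in G with T→· removed — back-door holds.
P(W|do(T)) = Σ_{J,L} P(W|T,J,L)·P(J,L).

P(W|do(T)): backdoor, adjust for {J, L}.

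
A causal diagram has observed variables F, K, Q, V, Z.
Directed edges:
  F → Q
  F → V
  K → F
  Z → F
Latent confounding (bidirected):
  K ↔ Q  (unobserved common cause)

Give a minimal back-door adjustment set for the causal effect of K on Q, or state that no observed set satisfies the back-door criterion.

desc(K)\{K}={F,Q,V}; candidates ⊆ {Z}.
K↔Q: latent back-door arc(s) into K.
size 0: {}; under {} K still reaches {Q} ∋ Q.
size 1: {Z}; under {Z} K still reaches {Q} ∋ Q.
K↔Q cannot be blocked by any observed set — no back-door set.

K→Q: no observed back-door set.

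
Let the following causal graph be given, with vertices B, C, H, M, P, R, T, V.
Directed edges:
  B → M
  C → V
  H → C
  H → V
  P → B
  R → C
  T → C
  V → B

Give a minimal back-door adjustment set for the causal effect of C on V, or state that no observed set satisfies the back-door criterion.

C→V: minimal back-door set {H}.

desc(C)\{C}={B,M,V}; candidates ⊆ {H,P,R,T}.
size 0: {}; under {} C still reaches {B,H,M,R,T,V} ∋ V.
{H}: C⊥V given {H} in G with C→· removed — back-door holds.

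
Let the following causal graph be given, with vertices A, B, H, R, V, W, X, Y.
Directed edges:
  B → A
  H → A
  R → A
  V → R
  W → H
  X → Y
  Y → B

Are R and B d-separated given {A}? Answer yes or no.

No — R and B are d-connected given {A}.

Bayes-Ball from R | {A} reaches {B,H,V,W,X,Y}.
B ∈ reach(R|{A}) ⇒ R ⊥̸ B | {A}.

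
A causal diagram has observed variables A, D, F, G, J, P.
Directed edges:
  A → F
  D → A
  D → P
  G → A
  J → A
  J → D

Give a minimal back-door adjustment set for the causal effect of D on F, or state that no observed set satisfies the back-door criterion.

D→F: minimal back-door set {J}.

desc(D)\{D}={A,F,P}; candidates ⊆ {G,J}.
size 0: {}; under {} D still reaches {A,F,J} ∋ F.
{J}: D⊥F given {J} in G with D→· removed — back-door holds.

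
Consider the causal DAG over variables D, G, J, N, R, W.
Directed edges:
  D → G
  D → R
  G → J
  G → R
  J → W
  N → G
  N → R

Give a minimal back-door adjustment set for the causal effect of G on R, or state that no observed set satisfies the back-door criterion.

desc(G)\{G}={J,R,W}; candidates ⊆ {D,N}.
size 0: {}; under {} G still reaches {D,N,R} ∋ R.
size 1: {D}, {N}; under {D} G still reaches {N,R} ∋ R.
{D,N}: G⊥R given {D,N} in G with G→· removed — back-door holds.

G→R: minimal back-door set {D, N}.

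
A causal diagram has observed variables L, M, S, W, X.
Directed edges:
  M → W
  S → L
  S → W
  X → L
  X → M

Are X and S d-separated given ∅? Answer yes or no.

Yes — X ⊥ S | ∅.

Bayes-Ball from X | ∅ reaches {L,M,W}.
S ∉ reach(X|∅) ⇒ X ⊥ S | ∅.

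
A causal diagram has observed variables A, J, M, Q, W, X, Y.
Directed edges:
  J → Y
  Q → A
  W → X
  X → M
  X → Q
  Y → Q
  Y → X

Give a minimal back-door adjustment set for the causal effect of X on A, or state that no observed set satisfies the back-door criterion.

X→A: minimal back-door set {Y}.

desc(X)\{X}={A,M,Q}; candidates ⊆ {J,W,Y}.
size 0: {}; under {} X still reaches {A,J,Q,W,Y} ∋ A.
{Y}: X⊥A given {Y} in G with X→· removed — back-door holds.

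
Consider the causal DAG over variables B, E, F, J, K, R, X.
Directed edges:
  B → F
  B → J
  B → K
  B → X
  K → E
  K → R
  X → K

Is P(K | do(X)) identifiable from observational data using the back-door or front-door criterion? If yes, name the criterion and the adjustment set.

desc(X)\{X}={E,K,R}; candidates ⊆ {B,F,J}.
size 0: {}; under {} X still reaches {B,E,F,J,K,R} ∋ K.
{B}: X⊥K given {B} in G with X→· removed — back-door holds.
P(K|do(X)) = Σ_{B} P(K|X,B)·P(B).

P(K|do(X)): backdoor, adjust for {B}.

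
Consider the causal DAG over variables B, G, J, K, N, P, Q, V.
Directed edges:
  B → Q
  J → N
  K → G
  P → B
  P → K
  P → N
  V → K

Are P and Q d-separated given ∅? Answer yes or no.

Bayes-Ball from P | ∅ reaches {B,G,K,N,Q}.
Q ∈ reach(P|∅) ⇒ P ⊥̸ Q | ∅.

No — P and Q are d-connected given ∅.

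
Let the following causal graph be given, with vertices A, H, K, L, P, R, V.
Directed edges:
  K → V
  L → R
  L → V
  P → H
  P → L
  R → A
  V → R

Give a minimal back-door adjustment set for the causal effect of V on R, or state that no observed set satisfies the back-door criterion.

V→R: minimal back-door set {L}.

desc(V)\{V}={A,R}; candidates ⊆ {H,K,L,P}.
size 0: {}; under {} V still reaches {A,H,K,L,P,R} ∋ R.
{L}: V⊥R given {L} in G with V→· removed — back-door holds.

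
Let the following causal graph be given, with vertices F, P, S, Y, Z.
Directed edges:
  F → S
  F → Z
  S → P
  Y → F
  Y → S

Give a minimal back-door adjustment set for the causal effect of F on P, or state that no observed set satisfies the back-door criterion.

desc(F)\{F}={P,S,Z}; candidates ⊆ {Y}.
size 0: {}; under {} F still reaches {P,S,Y} ∋ P.
{Y}: F⊥P given {Y} in G with F→· removed — back-door holds.

F→P: minimal back-door set {Y}.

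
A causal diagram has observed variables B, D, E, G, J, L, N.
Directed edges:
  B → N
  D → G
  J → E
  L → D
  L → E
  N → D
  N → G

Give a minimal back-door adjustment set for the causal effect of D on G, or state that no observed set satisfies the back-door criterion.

D→G: minimal back-door set {N}.

desc(D)\{D}={G}; candidates ⊆ {B,E,J,L,N}.
size 0: {}; under {} D still reaches {B,E,G,L,N} ∋ G.
{N}: D⊥G given {N} in G with D→· removed — back-door holds.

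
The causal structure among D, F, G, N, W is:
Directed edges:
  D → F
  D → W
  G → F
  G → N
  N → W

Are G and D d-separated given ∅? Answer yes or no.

Yes — G ⊥ D | ∅.

Bayes-Ball from G | ∅ reaches {F,N,W}.
D ∉ reach(G|∅) ⇒ G ⊥ D | ∅.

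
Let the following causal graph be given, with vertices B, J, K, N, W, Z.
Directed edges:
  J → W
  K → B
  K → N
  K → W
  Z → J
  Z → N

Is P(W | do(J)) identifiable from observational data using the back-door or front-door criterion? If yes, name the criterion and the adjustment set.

desc(J)\{J}={W}; candidates ⊆ {B,K,N,Z}.
∅: J⊥W given ∅ in G with J→· removed — back-door holds.
P(W|do(J)) = P(W|J) — no adjustment needed.

P(W|do(J)): backdoor, adjust for ∅.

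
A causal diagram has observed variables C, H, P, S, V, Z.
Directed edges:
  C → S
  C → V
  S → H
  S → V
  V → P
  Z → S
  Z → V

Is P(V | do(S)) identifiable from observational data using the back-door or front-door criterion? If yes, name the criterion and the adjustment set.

P(V|do(S)): backdoor, adjust for {C, Z}.

desc(S)\{S}={H,P,V}; candidates ⊆ {C,Z}.
size 0: {}; under {} S still reaches {C,P,V,Z} ∋ V.
size 1: {C}, {Z}; under {C} S still reaches {P,V,Z} ∋ V.
{C,Z}: S⊥V given {C,Z} in G with S→· removed — back-door holds.
P(V|do(S)) = Σ_{C,Z} P(V|S,C,Z)·P(C,Z).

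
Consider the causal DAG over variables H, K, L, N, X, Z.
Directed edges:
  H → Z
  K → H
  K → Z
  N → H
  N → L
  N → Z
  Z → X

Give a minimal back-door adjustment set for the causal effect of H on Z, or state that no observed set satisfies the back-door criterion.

desc(H)\{H}={X,Z}; candidates ⊆ {K,L,N}.
size 0: {}; under {} H still reaches {K,L,N,X,Z} ∋ Z.
size 1: {K}, {L}, {N}; under {K} H still reaches {L,N,X,Z} ∋ Z.
{K,N}: H⊥Z given {K,N} in G with H→· removed — back-door holds.

H→Z: minimal back-door set {K, N}.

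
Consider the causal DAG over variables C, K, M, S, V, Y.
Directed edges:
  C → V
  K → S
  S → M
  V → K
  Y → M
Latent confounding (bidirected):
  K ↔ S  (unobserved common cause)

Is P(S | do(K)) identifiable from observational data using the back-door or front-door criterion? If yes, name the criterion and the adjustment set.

desc(K)\{K}={M,S}; candidates ⊆ {C,V,Y}.
K↔S: latent back-door arc(s) into K.
size 0: {}; under {} K still reaches {C,M,S,V} ∋ S.
size 1: {C}, {V}, {Y}; under {C} K still reaches {M,S,V} ∋ S.
size 2: {C,V}, {C,Y}, {V,Y}; under {C,V} K still reaches {M,S} ∋ S.
K↔S cannot be blocked by any observed set — no back-door set.
No mediator lies on a directed K→…→S path.
Neither criterion identifies P(S|do(K)) in this graph.

P(S|do(K)): not identifiable (no BD/FD set).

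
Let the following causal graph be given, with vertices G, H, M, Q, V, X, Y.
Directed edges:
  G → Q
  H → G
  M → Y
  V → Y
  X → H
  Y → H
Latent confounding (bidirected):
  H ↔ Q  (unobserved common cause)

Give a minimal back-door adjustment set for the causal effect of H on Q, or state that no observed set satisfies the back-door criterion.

desc(H)\{H}={G,Q}; candidates ⊆ {M,V,X,Y}.
H↔Q: latent back-door arc(s) into H.
size 0: {}; under {} H still reaches {M,Q,V,X,Y} ∋ Q.
size 1: {M}, {V}, {X} …(+1); under {M} H still reaches {Q,V,X,Y} ∋ Q.
size 2: {M,V}, {M,X}, {M,Y} …(+3); under {M,V} H still reaches {Q,X,Y} ∋ Q.
H↔Q cannot be blocked by any observed set — no back-door set.

H→Q: no observed back-door set.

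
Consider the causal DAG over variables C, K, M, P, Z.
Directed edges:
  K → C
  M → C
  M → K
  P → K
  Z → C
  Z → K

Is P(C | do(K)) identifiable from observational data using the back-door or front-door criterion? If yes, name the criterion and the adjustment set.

P(C|do(K)): backdoor, adjust for {M, Z}.

desc(K)\{K}={C}; candidates ⊆ {M,P,Z}.
size 0: {}; under {} K still reaches {C,M,P,Z} ∋ C.
size 1: {M}, {P}, {Z}; under {M} K still reaches {C,P,Z} ∋ C.
{M,Z}: K⊥C given {M,Z} in G with K→· removed — back-door holds.
P(C|do(K)) = Σ_{M,Z} P(C|K,M,Z)·P(M,Z).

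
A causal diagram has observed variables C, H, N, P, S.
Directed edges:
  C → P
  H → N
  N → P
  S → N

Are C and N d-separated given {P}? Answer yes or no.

Bayes-Ball from C | {P} reaches {H,N,S}.
N ∈ reach(C|{P}) ⇒ C ⊥̸ N | {P}.

No — C and N are d-connected given {P}.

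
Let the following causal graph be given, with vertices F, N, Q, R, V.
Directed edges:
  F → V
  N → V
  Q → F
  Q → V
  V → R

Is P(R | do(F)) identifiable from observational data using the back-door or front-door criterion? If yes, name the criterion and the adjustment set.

desc(F)\{F}={R,V}; candidates ⊆ {N,Q}.
size 0: {}; under {} F still reaches {Q,R,V} ∋ R.
{Q}: F⊥R given {Q} in G with F→· removed — back-door holds.
P(R|do(F)) = Σ_{Q} P(R|F,Q)·P(Q).

P(R|do(F)): backdoor, adjust for {Q}.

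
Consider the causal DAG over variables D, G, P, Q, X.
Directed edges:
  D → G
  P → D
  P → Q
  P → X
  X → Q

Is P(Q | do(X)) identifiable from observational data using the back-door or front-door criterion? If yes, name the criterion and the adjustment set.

P(Q|do(X)): backdoor, adjust for {P}.

desc(X)\{X}={Q}; candidates ⊆ {D,G,P}.
size 0: {}; under {} X still reaches {D,G,P,Q} ∋ Q.
{P}: X⊥Q given {P} in G with X→· removed — back-door holds.
P(Q|do(X)) = Σ_{P} P(Q|X,P)·P(P).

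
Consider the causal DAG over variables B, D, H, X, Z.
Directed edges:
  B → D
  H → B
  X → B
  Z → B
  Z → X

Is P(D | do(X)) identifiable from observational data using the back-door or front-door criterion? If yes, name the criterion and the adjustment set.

desc(X)\{X}={B,D}; candidates ⊆ {H,Z}.
size 0: {}; under {} X still reaches {B,D,Z} ∋ D.
{Z}: X⊥D given {Z} in G with X→· removed — back-door holds.
P(D|do(X)) = Σ_{Z} P(D|X,Z)·P(Z).

P(D|do(X)): backdoor, adjust for {Z}.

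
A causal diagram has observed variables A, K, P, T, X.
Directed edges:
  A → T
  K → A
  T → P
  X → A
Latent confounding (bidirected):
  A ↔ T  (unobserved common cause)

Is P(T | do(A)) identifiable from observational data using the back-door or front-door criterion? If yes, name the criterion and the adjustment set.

desc(A)\{A}={P,T}; candidates ⊆ {K,X}.
A↔T: latent back-door arc(s) into A.
size 0: {}; under {} A still reaches {K,P,T,X} ∋ T.
size 1: {K}, {X}; under {K} A still reaches {P,T,X} ∋ T.
size 2: {K,X}; under {K,X} A still reaches {P,T} ∋ T.
A↔T cannot be blocked by any observed set — no back-door set.
No mediator lies on a directed A→…→T path.
Neither criterion identifies P(T|do(A)) in this graph.

P(T|do(A)): not identifiable (no BD/FD set).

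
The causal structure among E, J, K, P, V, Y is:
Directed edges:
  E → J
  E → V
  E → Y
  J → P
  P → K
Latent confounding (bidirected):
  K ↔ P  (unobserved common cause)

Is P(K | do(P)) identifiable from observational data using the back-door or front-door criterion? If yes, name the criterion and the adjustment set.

P(K|do(P)): not identifiable (no BD/FD set).

desc(P)\{P}={K}; candidates ⊆ {E,J,V,Y}.
P↔K: latent back-door arc(s) into P.
size 0: {}; under {} P still reaches {E,J,K,V,Y} ∋ K.
size 1: {E}, {J}, {V} …(+1); under {E} P still reaches {J,K} ∋ K.
size 2: {E,J}, {E,V}, {E,Y} …(+3); under {E,J} P still reaches {K} ∋ K.
P↔K cannot be blocked by any observed set — no back-door set.
No mediator lies on a directed P→…→K path.
Neither criterion identifies P(K|do(P)) in this graph.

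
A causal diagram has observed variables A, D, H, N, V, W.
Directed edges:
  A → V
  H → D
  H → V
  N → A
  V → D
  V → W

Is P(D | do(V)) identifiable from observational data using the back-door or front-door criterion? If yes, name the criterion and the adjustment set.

P(D|do(V)): backdoor, adjust for {H}.

desc(V)\{V}={D,W}; candidates ⊆ {A,H,N}.
size 0: {}; under {} V still reaches {A,D,H,N} ∋ D.
{H}: V⊥D given {H} in G with V→· removed — back-door holds.
P(D|do(V)) = Σ_{H} P(D|V,H)·P(H).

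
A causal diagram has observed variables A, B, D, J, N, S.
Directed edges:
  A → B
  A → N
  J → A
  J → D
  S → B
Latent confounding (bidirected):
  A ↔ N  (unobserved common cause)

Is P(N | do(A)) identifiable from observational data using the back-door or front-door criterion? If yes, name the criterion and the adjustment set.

desc(A)\{A}={B,N}; candidates ⊆ {D,J,S}.
A↔N: latent back-door arc(s) into A.
size 0: {}; under {} A still reaches {D,J,N} ∋ N.
size 1: {D}, {J}, {S}; under {D} A still reaches {J,N} ∋ N.
size 2: {D,J}, {D,S}, {J,S}; under {D,J} A still reaches {N} ∋ N.
A↔N cannot be blocked by any observed set — no back-door set.
No mediator lies on a directed A→…→N path.
Neither criterion identifies P(N|do(A)) in this graph.

P(N|do(A)): not identifiable (no BD/FD set).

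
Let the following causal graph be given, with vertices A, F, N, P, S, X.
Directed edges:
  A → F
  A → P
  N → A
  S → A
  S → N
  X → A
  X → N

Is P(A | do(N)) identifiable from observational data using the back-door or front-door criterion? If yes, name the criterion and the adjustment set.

P(A|do(N)): backdoor, adjust for {S, X}.

desc(N)\{N}={A,F,P}; candidates ⊆ {S,X}.
size 0: {}; under {} N still reaches {A,F,P,S,X} ∋ A.
size 1: {S}, {X}; under {S} N still reaches {A,F,P,X} ∋ A.
{S,X}: N⊥A given {S,X} in G with N→· removed — back-door holds.
P(A|do(N)) = Σ_{S,X} P(A|N,S,X)·P(S,X).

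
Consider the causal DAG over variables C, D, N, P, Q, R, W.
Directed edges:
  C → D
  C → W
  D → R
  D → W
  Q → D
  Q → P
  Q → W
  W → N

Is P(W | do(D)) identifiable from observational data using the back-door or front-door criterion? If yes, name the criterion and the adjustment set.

P(W|do(D)): backdoor, adjust for {C, Q}.

desc(D)\{D}={N,R,W}; candidates ⊆ {C,P,Q}.
size 0: {}; under {} D still reaches {C,N,P,Q,W} ∋ W.
size 1: {C}, {P}, {Q}; under {C} D still reaches {N,P,Q,W} ∋ W.
{C,Q}: D⊥W given {C,Q} in G with D→· removed — back-door holds.
P(W|do(D)) = Σ_{C,Q} P(W|D,C,Q)·P(C,Q).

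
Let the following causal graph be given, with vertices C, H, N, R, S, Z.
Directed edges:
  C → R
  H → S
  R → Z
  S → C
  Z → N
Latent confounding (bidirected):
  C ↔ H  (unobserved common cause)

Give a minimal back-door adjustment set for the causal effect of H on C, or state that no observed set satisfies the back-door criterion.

desc(H)\{H}={C,N,R,S,Z}; candidates ⊆ {—}.
H↔C: latent back-door arc(s) into H.
size 0: {}; under {} H still reaches {C,N,R,Z} ∋ C.
H↔C cannot be blocked by any observed set — no back-door set.

H→C: no observed back-door set.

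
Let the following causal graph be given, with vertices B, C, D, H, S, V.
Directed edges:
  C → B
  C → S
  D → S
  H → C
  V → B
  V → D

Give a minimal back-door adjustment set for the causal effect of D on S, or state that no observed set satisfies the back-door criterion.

desc(D)\{D}={S}; candidates ⊆ {B,C,H,V}.
∅: D⊥S given ∅ in G with D→· removed — back-door holds.

D→S: minimal back-door set ∅.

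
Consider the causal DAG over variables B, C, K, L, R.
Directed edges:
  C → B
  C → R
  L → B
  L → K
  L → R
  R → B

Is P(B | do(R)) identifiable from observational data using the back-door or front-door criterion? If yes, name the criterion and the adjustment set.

P(B|do(R)): backdoor, adjust for {C, L}.

desc(R)\{R}={B}; candidates ⊆ {C,K,L}.
size 0: {}; under {} R still reaches {B,C,K,L} ∋ B.
size 1: {C}, {K}, {L}; under {C} R still reaches {B,K,L} ∋ B.
{C,L}: R⊥B given {C,L} in G with R→· removed — back-door holds.
P(B|do(R)) = Σ_{C,L} P(B|R,C,L)·P(C,L).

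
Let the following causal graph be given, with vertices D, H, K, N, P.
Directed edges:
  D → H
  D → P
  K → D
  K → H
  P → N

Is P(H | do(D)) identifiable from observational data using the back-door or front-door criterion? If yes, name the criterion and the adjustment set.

desc(D)\{D}={H,N,P}; candidates ⊆ {K}.
size 0: {}; under {} D still reaches {H,K} ∋ H.
{K}: D⊥H given {K} in G with D→· removed — back-door holds.
P(H|do(D)) = Σ_{K} P(H|D,K)·P(K).

P(H|do(D)): backdoor, adjust for {K}.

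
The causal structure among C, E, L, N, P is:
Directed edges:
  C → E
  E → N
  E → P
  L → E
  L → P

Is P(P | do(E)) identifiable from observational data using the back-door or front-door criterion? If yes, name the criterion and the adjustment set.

desc(E)\{E}={N,P}; candidates ⊆ {C,L}.
size 0: {}; under {} E still reaches {C,L,P} ∋ P.
{L}: E⊥P given {L} in G with E→· removed — back-door holds.
P(P|do(E)) = Σ_{L} P(P|E,L)·P(L).

P(P|do(E)): backdoor, adjust for {L}.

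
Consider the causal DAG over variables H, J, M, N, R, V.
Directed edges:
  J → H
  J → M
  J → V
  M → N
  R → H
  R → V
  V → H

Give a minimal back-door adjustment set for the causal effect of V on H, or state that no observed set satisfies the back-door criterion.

V→H: minimal back-door set {J, R}.

desc(V)\{V}={H}; candidates ⊆ {J,M,N,R}.
size 0: {}; under {} V still reaches {H,J,M,N,R} ∋ H.
size 1: {J}, {M}, {N} …(+1); under {J} V still reaches {H,R} ∋ H.
{J,R}: V⊥H given {J,R} in G with V→· removed — back-door holds.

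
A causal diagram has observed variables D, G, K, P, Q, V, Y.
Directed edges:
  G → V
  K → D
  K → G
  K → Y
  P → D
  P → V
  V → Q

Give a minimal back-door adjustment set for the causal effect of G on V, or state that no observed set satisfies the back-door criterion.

G→V: minimal back-door set ∅.

desc(G)\{G}={Q,V}; candidates ⊆ {D,K,P,Y}.
∅: G⊥V given ∅ in G with G→· removed — back-door holds.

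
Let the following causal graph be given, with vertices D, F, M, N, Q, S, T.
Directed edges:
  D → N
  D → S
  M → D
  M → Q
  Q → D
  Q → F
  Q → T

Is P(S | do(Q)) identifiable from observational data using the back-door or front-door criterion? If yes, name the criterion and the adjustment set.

desc(Q)\{Q}={D,F,N,S,T}; candidates ⊆ {M}.
size 0: {}; under {} Q still reaches {D,M,N,S} ∋ S.
{M}: Q⊥S given {M} in G with Q→· removed — back-door holds.
P(S|do(Q)) = Σ_{M} P(S|Q,M)·P(M).

P(S|do(Q)): backdoor, adjust for {M}.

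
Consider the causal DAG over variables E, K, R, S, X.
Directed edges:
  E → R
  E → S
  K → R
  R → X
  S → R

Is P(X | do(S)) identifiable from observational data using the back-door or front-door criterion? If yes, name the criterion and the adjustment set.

P(X|do(S)): backdoor, adjust for {E}.

desc(S)\{S}={R,X}; candidates ⊆ {E,K}.
size 0: {}; under {} S still reaches {E,R,X} ∋ X.
{E}: S⊥X given {E} in G with S→· removed — back-door holds.
P(X|do(S)) = Σ_{E} P(X|S,E)·P(E).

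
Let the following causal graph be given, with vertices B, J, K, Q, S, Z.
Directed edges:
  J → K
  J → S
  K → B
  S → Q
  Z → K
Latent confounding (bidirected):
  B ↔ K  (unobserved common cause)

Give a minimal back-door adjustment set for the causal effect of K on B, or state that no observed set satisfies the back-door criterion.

desc(K)\{K}={B}; candidates ⊆ {J,Q,S,Z}.
K↔B: latent back-door arc(s) into K.
size 0: {}; under {} K still reaches {B,J,Q,S,Z} ∋ B.
size 1: {J}, {Q}, {S} …(+1); under {J} K still reaches {B,Z} ∋ B.
size 2: {J,Q}, {J,S}, {J,Z} …(+3); under {J,Q} K still reaches {B,Z} ∋ B.
K↔B cannot be blocked by any observed set — no back-door set.

K→B: no observed back-door set.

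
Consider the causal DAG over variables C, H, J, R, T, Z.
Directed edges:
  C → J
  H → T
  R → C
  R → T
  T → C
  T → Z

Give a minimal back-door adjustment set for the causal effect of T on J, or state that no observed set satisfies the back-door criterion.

desc(T)\{T}={C,J,Z}; candidates ⊆ {H,R}.
size 0: {}; under {} T still reaches {C,H,J,R} ∋ J.
{R}: T⊥J given {R} in G with T→· removed — back-door holds.

T→J: minimal back-door set {R}.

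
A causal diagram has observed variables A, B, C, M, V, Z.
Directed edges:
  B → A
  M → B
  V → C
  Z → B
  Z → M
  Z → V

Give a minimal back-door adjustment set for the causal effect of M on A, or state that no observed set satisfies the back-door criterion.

desc(M)\{M}={A,B}; candidates ⊆ {C,V,Z}.
size 0: {}; under {} M still reaches {A,B,C,V,Z} ∋ A.
{Z}: M⊥A given {Z} in G with M→· removed — back-door holds.

M→A: minimal back-door set {Z}.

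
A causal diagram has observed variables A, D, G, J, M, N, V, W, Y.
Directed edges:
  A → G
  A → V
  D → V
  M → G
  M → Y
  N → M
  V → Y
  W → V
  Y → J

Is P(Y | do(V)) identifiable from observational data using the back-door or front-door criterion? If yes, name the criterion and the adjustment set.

P(Y|do(V)): backdoor, adjust for ∅.

desc(V)\{V}={J,Y}; candidates ⊆ {A,D,G,M,N,W}.
∅: V⊥Y given ∅ in G with V→· removed — back-door holds.
P(Y|do(V)) = P(Y|V) — no adjustment needed.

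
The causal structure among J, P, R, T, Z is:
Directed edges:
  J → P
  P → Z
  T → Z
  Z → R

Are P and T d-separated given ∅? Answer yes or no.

Yes — P ⊥ T | ∅.

Bayes-Ball from P | ∅ reaches {J,R,Z}.
T ∉ reach(P|∅) ⇒ P ⊥ T | ∅.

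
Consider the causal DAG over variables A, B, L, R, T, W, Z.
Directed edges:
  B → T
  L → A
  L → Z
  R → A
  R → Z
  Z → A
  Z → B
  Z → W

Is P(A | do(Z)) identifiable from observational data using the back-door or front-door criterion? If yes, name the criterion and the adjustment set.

desc(Z)\{Z}={A,B,T,W}; candidates ⊆ {L,R}.
size 0: {}; under {} Z still reaches {A,L,R} ∋ A.
size 1: {L}, {R}; under {L} Z still reaches {A,R} ∋ A.
{L,R}: Z⊥A given {L,R} in G with Z→· removed — back-door holds.
P(A|do(Z)) = Σ_{L,R} P(A|Z,L,R)·P(L,R).

P(A|do(Z)): backdoor, adjust for {L, R}.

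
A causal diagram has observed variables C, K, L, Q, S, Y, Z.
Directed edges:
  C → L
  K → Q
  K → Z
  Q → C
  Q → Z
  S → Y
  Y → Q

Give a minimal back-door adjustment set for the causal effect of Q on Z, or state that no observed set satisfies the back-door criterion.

Q→Z: minimal back-door set {K}.

desc(Q)\{Q}={C,L,Z}; candidates ⊆ {K,S,Y}.
size 0: {}; under {} Q still reaches {K,S,Y,Z} ∋ Z.
{K}: Q⊥Z given {K} in G with Q→· removed — back-door holds.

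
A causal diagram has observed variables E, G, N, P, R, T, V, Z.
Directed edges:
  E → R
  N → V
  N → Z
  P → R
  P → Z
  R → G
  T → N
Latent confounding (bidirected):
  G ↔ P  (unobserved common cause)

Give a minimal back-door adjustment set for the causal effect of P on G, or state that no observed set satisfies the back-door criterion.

desc(P)\{P}={G,R,Z}; candidates ⊆ {E,N,T,V}.
P↔G: latent back-door arc(s) into P.
size 0: {}; under {} P still reaches {G} ∋ G.
size 1: {E}, {N}, {T} …(+1); under {E} P still reaches {G} ∋ G.
size 2: {E,N}, {E,T}, {E,V} …(+3); under {E,N} P still reaches {G} ∋ G.
P↔G cannot be blocked by any observed set — no back-door set.

P→G: no observed back-door set.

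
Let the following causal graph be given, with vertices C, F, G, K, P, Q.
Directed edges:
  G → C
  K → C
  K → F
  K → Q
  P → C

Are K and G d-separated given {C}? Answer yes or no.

Bayes-Ball from K | {C} reaches {F,G,P,Q}.
G ∈ reach(K|{C}) ⇒ K ⊥̸ G | {C}.

No — K and G are d-connected given {C}.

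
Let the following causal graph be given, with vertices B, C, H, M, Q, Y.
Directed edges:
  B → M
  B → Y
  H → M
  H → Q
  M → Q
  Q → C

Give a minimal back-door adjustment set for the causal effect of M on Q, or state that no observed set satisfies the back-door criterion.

desc(M)\{M}={C,Q}; candidates ⊆ {B,H,Y}.
size 0: {}; under {} M still reaches {B,C,H,Q,Y} ∋ Q.
{H}: M⊥Q given {H} in G with M→· removed — back-door holds.

M→Q: minimal back-door set {H}.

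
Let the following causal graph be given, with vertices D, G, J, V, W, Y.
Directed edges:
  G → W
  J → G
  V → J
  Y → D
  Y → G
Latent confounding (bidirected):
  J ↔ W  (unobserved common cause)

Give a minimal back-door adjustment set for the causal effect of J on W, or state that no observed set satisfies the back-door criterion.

desc(J)\{J}={G,W}; candidates ⊆ {D,V,Y}.
J↔W: latent back-door arc(s) into J.
size 0: {}; under {} J still reaches {V,W} ∋ W.
size 1: {D}, {V}, {Y}; under {D} J still reaches {V,W} ∋ W.
size 2: {D,V}, {D,Y}, {V,Y}; under {D,V} J still reaches {W} ∋ W.
J↔W cannot be blocked by any observed set — no back-door set.

J→W: no observed back-door set.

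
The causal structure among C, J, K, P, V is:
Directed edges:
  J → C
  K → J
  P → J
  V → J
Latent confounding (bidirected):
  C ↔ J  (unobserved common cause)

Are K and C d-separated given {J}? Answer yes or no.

Bayes-Ball from K | {J} reaches {C,P,V}.
C ∈ reach(K|{J}) ⇒ K ⊥̸ C | {J}.

No — K and C are d-connected given {J}.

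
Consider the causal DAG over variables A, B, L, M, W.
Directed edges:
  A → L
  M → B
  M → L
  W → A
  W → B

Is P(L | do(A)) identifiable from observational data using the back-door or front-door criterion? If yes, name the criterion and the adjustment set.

P(L|do(A)): backdoor, adjust for ∅.

desc(A)\{A}={L}; candidates ⊆ {B,M,W}.
∅: A⊥L given ∅ in G with A→· removed — back-door holds.
P(L|do(A)) = P(L|A) — no adjustment needed.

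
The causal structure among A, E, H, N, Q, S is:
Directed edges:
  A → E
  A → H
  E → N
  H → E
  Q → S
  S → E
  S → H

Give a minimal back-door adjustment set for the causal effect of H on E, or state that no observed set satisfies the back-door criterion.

H→E: minimal back-door set {A, S}.

desc(H)\{H}={E,N}; candidates ⊆ {A,Q,S}.
size 0: {}; under {} H still reaches {A,E,N,Q,S} ∋ E.
size 1: {A}, {Q}, {S}; under {A} H still reaches {E,N,Q,S} ∋ E.
{A,S}: H⊥E given {A,S} in G with H→· removed — back-door holds.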